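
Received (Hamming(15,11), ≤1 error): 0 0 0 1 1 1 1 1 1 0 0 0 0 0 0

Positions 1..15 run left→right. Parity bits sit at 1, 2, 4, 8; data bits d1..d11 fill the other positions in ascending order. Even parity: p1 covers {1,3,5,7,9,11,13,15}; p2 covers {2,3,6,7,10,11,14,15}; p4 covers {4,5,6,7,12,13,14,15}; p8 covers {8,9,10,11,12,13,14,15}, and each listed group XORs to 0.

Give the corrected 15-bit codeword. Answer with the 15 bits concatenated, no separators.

s1 (pos 1,3,5,7,9,11,13,15): 0⊕0⊕1⊕1⊕1⊕0⊕0⊕0 = 1
s2 (pos 2,3,6,7,10,11,14,15): 0⊕0⊕1⊕1⊕0⊕0⊕0⊕0 = 0
s4 (pos 4,5,6,7,12,13,14,15): 1⊕1⊕1⊕1⊕0⊕0⊕0⊕0 = 0
s8 (pos 8,9,10,11,12,13,14,15): 1⊕1⊕0⊕0⊕0⊕0⊕0⊕0 = 0
Syndrome s8…s1 = 0001 → error at position 1.
Flip position 1: 000111111000000 → 100111111000000

100111111000000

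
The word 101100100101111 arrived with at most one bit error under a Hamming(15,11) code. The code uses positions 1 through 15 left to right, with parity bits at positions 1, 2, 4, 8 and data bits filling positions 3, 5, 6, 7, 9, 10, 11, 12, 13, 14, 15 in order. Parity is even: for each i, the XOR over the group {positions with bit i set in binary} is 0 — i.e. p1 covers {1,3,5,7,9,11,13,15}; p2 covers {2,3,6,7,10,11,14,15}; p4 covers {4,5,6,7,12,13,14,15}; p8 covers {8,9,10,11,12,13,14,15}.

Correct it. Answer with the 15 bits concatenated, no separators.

s1 (pos 1,3,5,7,9,11,13,15): 1⊕1⊕0⊕1⊕0⊕0⊕1⊕1 = 1
s2 (pos 2,3,6,7,10,11,14,15): 0⊕1⊕0⊕1⊕1⊕0⊕1⊕1 = 1
s4 (pos 4,5,6,7,12,13,14,15): 1⊕0⊕0⊕1⊕1⊕1⊕1⊕1 = 0
s8 (pos 8,9,10,11,12,13,14,15): 0⊕0⊕1⊕0⊕1⊕1⊕1⊕1 = 1
Syndrome s8…s1 = 1011 → error at position 11.
Flip position 11: 101100100101111 → 101100100111111

101100100111111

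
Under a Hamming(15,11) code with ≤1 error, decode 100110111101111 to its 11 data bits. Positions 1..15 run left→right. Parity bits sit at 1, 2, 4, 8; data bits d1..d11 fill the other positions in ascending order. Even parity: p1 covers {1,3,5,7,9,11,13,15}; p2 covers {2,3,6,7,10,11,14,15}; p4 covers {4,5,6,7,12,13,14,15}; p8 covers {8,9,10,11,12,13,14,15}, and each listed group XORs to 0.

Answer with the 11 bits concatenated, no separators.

s1 (pos 1,3,5,7,9,11,13,15): 1⊕0⊕1⊕1⊕1⊕0⊕1⊕1 = 0
s2 (pos 2,3,6,7,10,11,14,15): 0⊕0⊕0⊕1⊕1⊕0⊕1⊕1 = 0
s4 (pos 4,5,6,7,12,13,14,15): 1⊕1⊕0⊕1⊕1⊕1⊕1⊕1 = 1
s8 (pos 8,9,10,11,12,13,14,15): 1⊕1⊕1⊕0⊕1⊕1⊕1⊕1 = 1
Syndrome s8…s1 = 1100 → error at position 12.
Flip position 12: 100110111101111 → 100110111100111
Read data bits from positions 3,5,6,7,9,10,11,12,13,14,15: 01011100111

01011100111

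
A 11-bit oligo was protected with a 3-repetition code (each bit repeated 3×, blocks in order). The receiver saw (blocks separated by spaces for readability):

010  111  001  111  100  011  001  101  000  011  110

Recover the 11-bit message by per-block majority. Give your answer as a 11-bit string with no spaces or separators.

Block 1 (010): 1 one → 0
Block 2 (111): 3 ones → 1
Block 3 (001): 1 one → 0
Block 4 (111): 3 ones → 1
Block 5 (100): 1 one → 0
Block 6 (011): 2 ones → 1
Block 7 (001): 1 one → 0
Block 8 (101): 2 ones → 1
Block 9 (000): 0 ones → 0
Block 10 (011): 2 ones → 1
Block 11 (110): 2 ones → 1

01010101011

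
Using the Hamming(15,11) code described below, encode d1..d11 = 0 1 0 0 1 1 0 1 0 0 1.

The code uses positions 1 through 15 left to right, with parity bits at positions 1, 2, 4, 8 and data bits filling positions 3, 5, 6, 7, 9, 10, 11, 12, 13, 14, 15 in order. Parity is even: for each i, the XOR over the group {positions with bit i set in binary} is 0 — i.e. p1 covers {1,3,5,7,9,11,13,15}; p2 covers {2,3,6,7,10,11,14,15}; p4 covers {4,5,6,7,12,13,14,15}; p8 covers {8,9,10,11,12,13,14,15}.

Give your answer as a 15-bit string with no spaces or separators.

100110001101001

Place data at non-parity positions: p1 p2 0 p4 1 0 0 p8 1 1 0 1 0 0 1
p1 (pos 1,3,5,7,9,11,13,15): XOR of data positions = 0⊕1⊕0⊕1⊕0⊕0⊕1 = 1
p2 (pos 2,3,6,7,10,11,14,15): XOR of data positions = 0⊕0⊕0⊕1⊕0⊕0⊕1 = 0
p4 (pos 4,5,6,7,12,13,14,15): XOR of data positions = 1⊕0⊕0⊕1⊕0⊕0⊕1 = 1
p8 (pos 8,9,10,11,12,13,14,15): XOR of data positions = 1⊕1⊕0⊕1⊕0⊕0⊕1 = 0
Codeword: 100110001101001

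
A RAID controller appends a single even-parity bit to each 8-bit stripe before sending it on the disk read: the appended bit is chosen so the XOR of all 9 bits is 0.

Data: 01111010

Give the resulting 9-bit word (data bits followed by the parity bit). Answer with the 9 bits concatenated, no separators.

011110101

XOR of the 8 data bits: 0⊕1⊕1⊕1⊕1⊕0⊕1⊕0 = 1
Parity bit = 1 (so all 9 bits XOR to 0).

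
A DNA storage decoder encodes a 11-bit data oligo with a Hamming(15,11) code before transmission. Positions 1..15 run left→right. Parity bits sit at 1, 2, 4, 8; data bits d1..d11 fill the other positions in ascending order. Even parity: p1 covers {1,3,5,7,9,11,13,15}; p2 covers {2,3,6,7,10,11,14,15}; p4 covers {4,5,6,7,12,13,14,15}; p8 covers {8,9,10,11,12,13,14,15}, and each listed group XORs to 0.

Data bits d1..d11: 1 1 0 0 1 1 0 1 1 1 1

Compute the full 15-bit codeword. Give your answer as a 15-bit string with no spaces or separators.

101110001101111

Place data at non-parity positions: p1 p2 1 p4 1 0 0 p8 1 1 0 1 1 1 1
p1 (pos 1,3,5,7,9,11,13,15): XOR of data positions = 1⊕1⊕0⊕1⊕0⊕1⊕1 = 1
p2 (pos 2,3,6,7,10,11,14,15): XOR of data positions = 1⊕0⊕0⊕1⊕0⊕1⊕1 = 0
p4 (pos 4,5,6,7,12,13,14,15): XOR of data positions = 1⊕0⊕0⊕1⊕1⊕1⊕1 = 1
p8 (pos 8,9,10,11,12,13,14,15): XOR of data positions = 1⊕1⊕0⊕1⊕1⊕1⊕1 = 0
Codeword: 101110001101111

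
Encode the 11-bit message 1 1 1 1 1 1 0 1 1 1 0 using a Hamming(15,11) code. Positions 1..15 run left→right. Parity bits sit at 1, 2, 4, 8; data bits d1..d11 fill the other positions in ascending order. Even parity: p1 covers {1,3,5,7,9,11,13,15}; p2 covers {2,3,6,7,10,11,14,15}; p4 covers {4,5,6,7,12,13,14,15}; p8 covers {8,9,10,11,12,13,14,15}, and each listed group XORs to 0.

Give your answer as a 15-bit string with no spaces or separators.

111011111101110

Place data at non-parity positions: p1 p2 1 p4 1 1 1 p8 1 1 0 1 1 1 0
p1 (pos 1,3,5,7,9,11,13,15): XOR of data positions = 1⊕1⊕1⊕1⊕0⊕1⊕0 = 1
p2 (pos 2,3,6,7,10,11,14,15): XOR of data positions = 1⊕1⊕1⊕1⊕0⊕1⊕0 = 1
p4 (pos 4,5,6,7,12,13,14,15): XOR of data positions = 1⊕1⊕1⊕1⊕1⊕1⊕0 = 0
p8 (pos 8,9,10,11,12,13,14,15): XOR of data positions = 1⊕1⊕0⊕1⊕1⊕1⊕0 = 1
Codeword: 111011111101110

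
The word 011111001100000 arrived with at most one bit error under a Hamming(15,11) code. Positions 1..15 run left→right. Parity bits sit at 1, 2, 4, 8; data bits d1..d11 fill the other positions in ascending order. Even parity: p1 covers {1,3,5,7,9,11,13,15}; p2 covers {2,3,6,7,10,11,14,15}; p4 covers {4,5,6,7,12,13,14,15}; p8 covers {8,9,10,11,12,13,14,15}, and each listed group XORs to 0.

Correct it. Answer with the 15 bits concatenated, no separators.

011101001100000

s1 (pos 1,3,5,7,9,11,13,15): 0⊕1⊕1⊕0⊕1⊕0⊕0⊕0 = 1
s2 (pos 2,3,6,7,10,11,14,15): 1⊕1⊕1⊕0⊕1⊕0⊕0⊕0 = 0
s4 (pos 4,5,6,7,12,13,14,15): 1⊕1⊕1⊕0⊕0⊕0⊕0⊕0 = 1
s8 (pos 8,9,10,11,12,13,14,15): 0⊕1⊕1⊕0⊕0⊕0⊕0⊕0 = 0
Syndrome s8…s1 = 0101 → error at position 5.
Flip position 5: 011111001100000 → 011101001100000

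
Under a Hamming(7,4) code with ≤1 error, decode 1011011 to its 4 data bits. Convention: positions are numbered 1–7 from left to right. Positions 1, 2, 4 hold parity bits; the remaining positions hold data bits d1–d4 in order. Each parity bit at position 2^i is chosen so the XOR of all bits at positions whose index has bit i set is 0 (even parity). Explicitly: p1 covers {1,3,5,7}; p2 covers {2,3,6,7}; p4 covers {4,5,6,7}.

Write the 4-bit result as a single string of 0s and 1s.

s1 (pos 1,3,5,7): 1⊕1⊕0⊕1 = 1
s2 (pos 2,3,6,7): 0⊕1⊕1⊕1 = 1
s4 (pos 4,5,6,7): 1⊕0⊕1⊕1 = 1
Syndrome s4…s1 = 111 → error at position 7.
Flip position 7: 1011011 → 1011010
Read data bits from positions 3,5,6,7: 1010

1010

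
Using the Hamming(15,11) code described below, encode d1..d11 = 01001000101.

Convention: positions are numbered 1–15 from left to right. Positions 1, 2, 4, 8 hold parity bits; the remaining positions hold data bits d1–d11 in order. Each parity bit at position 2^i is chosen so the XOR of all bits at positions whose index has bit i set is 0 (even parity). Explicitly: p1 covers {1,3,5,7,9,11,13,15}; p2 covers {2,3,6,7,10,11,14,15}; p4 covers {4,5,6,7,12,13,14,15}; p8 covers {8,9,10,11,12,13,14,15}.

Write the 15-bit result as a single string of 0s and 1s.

Place data at non-parity positions: p1 p2 0 p4 1 0 0 p8 1 0 0 0 1 0 1
p1 (pos 1,3,5,7,9,11,13,15): XOR of data positions = 0⊕1⊕0⊕1⊕0⊕1⊕1 = 0
p2 (pos 2,3,6,7,10,11,14,15): XOR of data positions = 0⊕0⊕0⊕0⊕0⊕0⊕1 = 1
p4 (pos 4,5,6,7,12,13,14,15): XOR of data positions = 1⊕0⊕0⊕0⊕1⊕0⊕1 = 1
p8 (pos 8,9,10,11,12,13,14,15): XOR of data positions = 1⊕0⊕0⊕0⊕1⊕0⊕1 = 1
Codeword: 010110011000101

010110011000101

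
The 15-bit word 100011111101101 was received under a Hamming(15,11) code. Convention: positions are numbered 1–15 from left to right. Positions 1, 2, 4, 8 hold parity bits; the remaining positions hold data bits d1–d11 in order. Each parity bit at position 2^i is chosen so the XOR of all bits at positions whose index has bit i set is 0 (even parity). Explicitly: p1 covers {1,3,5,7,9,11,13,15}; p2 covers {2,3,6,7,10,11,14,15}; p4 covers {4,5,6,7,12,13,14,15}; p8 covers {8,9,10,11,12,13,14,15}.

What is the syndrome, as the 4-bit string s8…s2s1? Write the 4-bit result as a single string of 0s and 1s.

s1 (pos 1,3,5,7,9,11,13,15): 1⊕0⊕1⊕1⊕1⊕0⊕1⊕1 = 0
s2 (pos 2,3,6,7,10,11,14,15): 0⊕0⊕1⊕1⊕1⊕0⊕0⊕1 = 0
s4 (pos 4,5,6,7,12,13,14,15): 0⊕1⊕1⊕1⊕1⊕1⊕0⊕1 = 0
s8 (pos 8,9,10,11,12,13,14,15): 1⊕1⊕1⊕0⊕1⊕1⊕0⊕1 = 0
Syndrome s8…s1 = 0000 → no error.

0000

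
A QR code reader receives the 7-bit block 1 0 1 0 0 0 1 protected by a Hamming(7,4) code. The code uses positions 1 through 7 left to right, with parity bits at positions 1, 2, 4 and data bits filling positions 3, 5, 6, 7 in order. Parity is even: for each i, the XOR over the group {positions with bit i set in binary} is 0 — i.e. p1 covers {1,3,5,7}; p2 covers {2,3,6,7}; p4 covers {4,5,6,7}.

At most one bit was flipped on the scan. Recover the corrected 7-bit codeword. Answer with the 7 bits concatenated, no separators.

s1 (pos 1,3,5,7): 1⊕1⊕0⊕1 = 1
s2 (pos 2,3,6,7): 0⊕1⊕0⊕1 = 0
s4 (pos 4,5,6,7): 0⊕0⊕0⊕1 = 1
Syndrome s4…s1 = 101 → error at position 5.
Flip position 5: 1010001 → 1010101

1010101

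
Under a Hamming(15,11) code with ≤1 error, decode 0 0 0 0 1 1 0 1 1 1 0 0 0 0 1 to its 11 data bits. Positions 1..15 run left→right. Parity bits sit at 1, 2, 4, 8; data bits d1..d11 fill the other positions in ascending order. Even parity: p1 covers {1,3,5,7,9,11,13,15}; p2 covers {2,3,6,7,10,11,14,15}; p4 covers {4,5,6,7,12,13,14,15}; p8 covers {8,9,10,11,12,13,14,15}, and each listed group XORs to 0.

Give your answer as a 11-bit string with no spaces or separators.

01111100001

s1 (pos 1,3,5,7,9,11,13,15): 0⊕0⊕1⊕0⊕1⊕0⊕0⊕1 = 1
s2 (pos 2,3,6,7,10,11,14,15): 0⊕0⊕1⊕0⊕1⊕0⊕0⊕1 = 1
s4 (pos 4,5,6,7,12,13,14,15): 0⊕1⊕1⊕0⊕0⊕0⊕0⊕1 = 1
s8 (pos 8,9,10,11,12,13,14,15): 1⊕1⊕1⊕0⊕0⊕0⊕0⊕1 = 0
Syndrome s8…s1 = 0111 → error at position 7.
Flip position 7: 000011011100001 → 000011111100001
Read data bits from positions 3,5,6,7,9,10,11,12,13,14,15: 01111100001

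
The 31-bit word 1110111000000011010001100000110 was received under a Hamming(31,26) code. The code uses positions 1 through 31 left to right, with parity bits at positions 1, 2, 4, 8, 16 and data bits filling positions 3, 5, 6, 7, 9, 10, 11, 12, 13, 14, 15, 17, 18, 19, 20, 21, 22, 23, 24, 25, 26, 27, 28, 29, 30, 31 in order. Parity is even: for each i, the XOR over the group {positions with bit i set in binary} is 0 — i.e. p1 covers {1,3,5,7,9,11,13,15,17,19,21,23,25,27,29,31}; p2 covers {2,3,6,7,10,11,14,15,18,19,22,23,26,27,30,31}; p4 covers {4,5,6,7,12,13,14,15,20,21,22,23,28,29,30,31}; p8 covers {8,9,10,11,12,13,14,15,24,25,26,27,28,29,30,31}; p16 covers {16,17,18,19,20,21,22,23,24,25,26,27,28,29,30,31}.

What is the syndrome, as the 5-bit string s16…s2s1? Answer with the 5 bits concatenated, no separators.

s1 (pos 1,3,5,7,9,11,13,15,17,19,21,23,25,27,29,31): 1⊕1⊕1⊕1⊕0⊕0⊕0⊕1⊕0⊕0⊕0⊕1⊕0⊕0⊕1⊕0 = 1
s2 (pos 2,3,6,7,10,11,14,15,18,19,22,23,26,27,30,31): 1⊕1⊕1⊕1⊕0⊕0⊕0⊕1⊕1⊕0⊕1⊕1⊕0⊕0⊕1⊕0 = 1
s4 (pos 4,5,6,7,12,13,14,15,20,21,22,23,28,29,30,31): 0⊕1⊕1⊕1⊕0⊕0⊕0⊕1⊕0⊕0⊕1⊕1⊕0⊕1⊕1⊕0 = 0
s8 (pos 8,9,10,11,12,13,14,15,24,25,26,27,28,29,30,31): 0⊕0⊕0⊕0⊕0⊕0⊕0⊕1⊕0⊕0⊕0⊕0⊕0⊕1⊕1⊕0 = 1
s16 (pos 16,17,18,19,20,21,22,23,24,25,26,27,28,29,30,31): 1⊕0⊕1⊕0⊕0⊕0⊕1⊕1⊕0⊕0⊕0⊕0⊕0⊕1⊕1⊕0 = 0
Syndrome s16…s1 = 01011 → error at position 11.

01011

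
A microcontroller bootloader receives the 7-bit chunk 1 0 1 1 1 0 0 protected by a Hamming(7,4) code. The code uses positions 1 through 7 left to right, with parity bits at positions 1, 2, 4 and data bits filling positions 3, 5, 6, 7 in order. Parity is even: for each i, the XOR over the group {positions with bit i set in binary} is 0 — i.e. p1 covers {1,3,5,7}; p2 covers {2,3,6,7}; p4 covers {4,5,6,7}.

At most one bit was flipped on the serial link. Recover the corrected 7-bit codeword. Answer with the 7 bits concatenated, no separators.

s1 (pos 1,3,5,7): 1⊕1⊕1⊕0 = 1
s2 (pos 2,3,6,7): 0⊕1⊕0⊕0 = 1
s4 (pos 4,5,6,7): 1⊕1⊕0⊕0 = 0
Syndrome s4…s1 = 011 → error at position 3.
Flip position 3: 1011100 → 1001100

1001100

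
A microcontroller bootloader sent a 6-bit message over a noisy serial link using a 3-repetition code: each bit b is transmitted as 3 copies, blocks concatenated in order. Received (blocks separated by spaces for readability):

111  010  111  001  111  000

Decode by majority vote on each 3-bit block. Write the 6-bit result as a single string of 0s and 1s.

101010

Block 1 (111): 3 ones → 1
Block 2 (010): 1 one → 0
Block 3 (111): 3 ones → 1
Block 4 (001): 1 one → 0
Block 5 (111): 3 ones → 1
Block 6 (000): 0 ones → 0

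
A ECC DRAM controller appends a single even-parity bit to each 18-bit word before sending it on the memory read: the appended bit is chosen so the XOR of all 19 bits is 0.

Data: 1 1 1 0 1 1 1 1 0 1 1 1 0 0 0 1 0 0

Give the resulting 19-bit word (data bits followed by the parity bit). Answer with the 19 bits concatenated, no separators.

XOR of the 18 data bits: 1⊕1⊕1⊕0⊕1⊕1⊕1⊕1⊕0⊕1⊕1⊕1⊕0⊕0⊕0⊕1⊕0⊕0 = 1
Parity bit = 1 (so all 19 bits XOR to 0).

1110111101110001001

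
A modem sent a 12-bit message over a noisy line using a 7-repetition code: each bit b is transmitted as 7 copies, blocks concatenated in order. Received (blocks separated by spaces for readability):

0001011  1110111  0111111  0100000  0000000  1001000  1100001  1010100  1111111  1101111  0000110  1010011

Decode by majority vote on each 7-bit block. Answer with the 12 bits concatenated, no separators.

011000001101

Block 1 (0001011): 3 ones → 0
Block 2 (1110111): 6 ones → 1
Block 3 (0111111): 6 ones → 1
Block 4 (0100000): 1 one → 0
Block 5 (0000000): 0 ones → 0
Block 6 (1001000): 2 ones → 0
Block 7 (1100001): 3 ones → 0
Block 8 (1010100): 3 ones → 0
Block 9 (1111111): 7 ones → 1
Block 10 (1101111): 6 ones → 1
Block 11 (0000110): 2 ones → 0
Block 12 (1010011): 4 ones → 1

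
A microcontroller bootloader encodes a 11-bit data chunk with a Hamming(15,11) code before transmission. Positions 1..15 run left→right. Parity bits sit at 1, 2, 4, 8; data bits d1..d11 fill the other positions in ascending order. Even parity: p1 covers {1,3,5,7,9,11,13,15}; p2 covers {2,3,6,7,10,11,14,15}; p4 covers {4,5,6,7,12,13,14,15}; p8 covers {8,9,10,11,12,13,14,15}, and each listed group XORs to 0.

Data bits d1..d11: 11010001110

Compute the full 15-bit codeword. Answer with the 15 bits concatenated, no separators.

Place data at non-parity positions: p1 p2 1 p4 1 0 1 p8 0 0 0 1 1 1 0
p1 (pos 1,3,5,7,9,11,13,15): XOR of data positions = 1⊕1⊕1⊕0⊕0⊕1⊕0 = 0
p2 (pos 2,3,6,7,10,11,14,15): XOR of data positions = 1⊕0⊕1⊕0⊕0⊕1⊕0 = 1
p4 (pos 4,5,6,7,12,13,14,15): XOR of data positions = 1⊕0⊕1⊕1⊕1⊕1⊕0 = 1
p8 (pos 8,9,10,11,12,13,14,15): XOR of data positions = 0⊕0⊕0⊕1⊕1⊕1⊕0 = 1
Codeword: 011110110001110

011110110001110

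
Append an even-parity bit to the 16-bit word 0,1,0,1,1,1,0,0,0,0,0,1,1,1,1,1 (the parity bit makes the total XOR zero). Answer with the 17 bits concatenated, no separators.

XOR of the 16 data bits: 0⊕1⊕0⊕1⊕1⊕1⊕0⊕0⊕0⊕0⊕0⊕1⊕1⊕1⊕1⊕1 = 1
Parity bit = 1 (so all 17 bits XOR to 0).

01011100000111111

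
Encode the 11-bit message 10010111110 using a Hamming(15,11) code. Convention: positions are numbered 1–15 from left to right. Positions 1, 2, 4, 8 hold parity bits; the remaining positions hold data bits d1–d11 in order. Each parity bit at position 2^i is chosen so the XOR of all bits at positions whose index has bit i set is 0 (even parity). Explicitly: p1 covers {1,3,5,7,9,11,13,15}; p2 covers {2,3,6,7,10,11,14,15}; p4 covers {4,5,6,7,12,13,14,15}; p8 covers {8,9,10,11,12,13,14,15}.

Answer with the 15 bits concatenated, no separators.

Place data at non-parity positions: p1 p2 1 p4 0 0 1 p8 0 1 1 1 1 1 0
p1 (pos 1,3,5,7,9,11,13,15): XOR of data positions = 1⊕0⊕1⊕0⊕1⊕1⊕0 = 0
p2 (pos 2,3,6,7,10,11,14,15): XOR of data positions = 1⊕0⊕1⊕1⊕1⊕1⊕0 = 1
p4 (pos 4,5,6,7,12,13,14,15): XOR of data positions = 0⊕0⊕1⊕1⊕1⊕1⊕0 = 0
p8 (pos 8,9,10,11,12,13,14,15): XOR of data positions = 0⊕1⊕1⊕1⊕1⊕1⊕0 = 1
Codeword: 011000110111110

011000110111110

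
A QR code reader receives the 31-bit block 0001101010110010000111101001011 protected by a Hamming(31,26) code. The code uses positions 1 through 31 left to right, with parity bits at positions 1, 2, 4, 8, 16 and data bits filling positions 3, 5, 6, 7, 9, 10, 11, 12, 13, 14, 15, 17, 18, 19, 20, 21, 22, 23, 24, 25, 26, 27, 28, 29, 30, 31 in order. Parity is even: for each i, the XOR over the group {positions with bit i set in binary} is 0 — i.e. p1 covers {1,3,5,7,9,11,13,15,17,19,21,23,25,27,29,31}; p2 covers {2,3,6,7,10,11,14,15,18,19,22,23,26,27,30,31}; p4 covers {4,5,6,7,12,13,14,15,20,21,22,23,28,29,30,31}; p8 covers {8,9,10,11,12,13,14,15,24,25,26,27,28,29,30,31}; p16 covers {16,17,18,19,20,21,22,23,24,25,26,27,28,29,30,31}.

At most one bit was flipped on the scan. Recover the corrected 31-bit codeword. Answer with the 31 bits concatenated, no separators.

0011101010110010000111101001011

s1 (pos 1,3,5,7,9,11,13,15,17,19,21,23,25,27,29,31): 0⊕0⊕1⊕1⊕1⊕1⊕0⊕1⊕0⊕0⊕1⊕1⊕1⊕0⊕0⊕1 = 1
s2 (pos 2,3,6,7,10,11,14,15,18,19,22,23,26,27,30,31): 0⊕0⊕0⊕1⊕0⊕1⊕0⊕1⊕0⊕0⊕1⊕1⊕0⊕0⊕1⊕1 = 1
s4 (pos 4,5,6,7,12,13,14,15,20,21,22,23,28,29,30,31): 1⊕1⊕0⊕1⊕1⊕0⊕0⊕1⊕1⊕1⊕1⊕1⊕1⊕0⊕1⊕1 = 0
s8 (pos 8,9,10,11,12,13,14,15,24,25,26,27,28,29,30,31): 0⊕1⊕0⊕1⊕1⊕0⊕0⊕1⊕0⊕1⊕0⊕0⊕1⊕0⊕1⊕1 = 0
s16 (pos 16,17,18,19,20,21,22,23,24,25,26,27,28,29,30,31): 0⊕0⊕0⊕0⊕1⊕1⊕1⊕1⊕0⊕1⊕0⊕0⊕1⊕0⊕1⊕1 = 0
Syndrome s16…s1 = 00011 → error at position 3.
Flip position 3: 0001101010110010000111101001011 → 0011101010110010000111101001011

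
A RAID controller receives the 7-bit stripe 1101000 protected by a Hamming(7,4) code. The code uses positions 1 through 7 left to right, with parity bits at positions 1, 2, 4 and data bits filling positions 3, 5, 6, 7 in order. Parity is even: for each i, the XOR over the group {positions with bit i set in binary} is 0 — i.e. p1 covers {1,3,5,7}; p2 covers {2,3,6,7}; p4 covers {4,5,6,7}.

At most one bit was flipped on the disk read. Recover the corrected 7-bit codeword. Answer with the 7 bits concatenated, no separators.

s1 (pos 1,3,5,7): 1⊕0⊕0⊕0 = 1
s2 (pos 2,3,6,7): 1⊕0⊕0⊕0 = 1
s4 (pos 4,5,6,7): 1⊕0⊕0⊕0 = 1
Syndrome s4…s1 = 111 → error at position 7.
Flip position 7: 1101000 → 1101001

1101001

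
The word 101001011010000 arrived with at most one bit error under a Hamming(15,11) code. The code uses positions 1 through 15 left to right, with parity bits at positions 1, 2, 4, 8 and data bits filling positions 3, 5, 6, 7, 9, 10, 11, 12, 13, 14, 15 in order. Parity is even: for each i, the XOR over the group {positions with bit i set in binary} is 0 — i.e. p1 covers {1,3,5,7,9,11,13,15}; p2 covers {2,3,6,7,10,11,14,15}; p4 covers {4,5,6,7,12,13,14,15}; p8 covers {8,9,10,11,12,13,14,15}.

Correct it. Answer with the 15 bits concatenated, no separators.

101001011010010

s1 (pos 1,3,5,7,9,11,13,15): 1⊕1⊕0⊕0⊕1⊕1⊕0⊕0 = 0
s2 (pos 2,3,6,7,10,11,14,15): 0⊕1⊕1⊕0⊕0⊕1⊕0⊕0 = 1
s4 (pos 4,5,6,7,12,13,14,15): 0⊕0⊕1⊕0⊕0⊕0⊕0⊕0 = 1
s8 (pos 8,9,10,11,12,13,14,15): 1⊕1⊕0⊕1⊕0⊕0⊕0⊕0 = 1
Syndrome s8…s1 = 1110 → error at position 14.
Flip position 14: 101001011010000 → 101001011010010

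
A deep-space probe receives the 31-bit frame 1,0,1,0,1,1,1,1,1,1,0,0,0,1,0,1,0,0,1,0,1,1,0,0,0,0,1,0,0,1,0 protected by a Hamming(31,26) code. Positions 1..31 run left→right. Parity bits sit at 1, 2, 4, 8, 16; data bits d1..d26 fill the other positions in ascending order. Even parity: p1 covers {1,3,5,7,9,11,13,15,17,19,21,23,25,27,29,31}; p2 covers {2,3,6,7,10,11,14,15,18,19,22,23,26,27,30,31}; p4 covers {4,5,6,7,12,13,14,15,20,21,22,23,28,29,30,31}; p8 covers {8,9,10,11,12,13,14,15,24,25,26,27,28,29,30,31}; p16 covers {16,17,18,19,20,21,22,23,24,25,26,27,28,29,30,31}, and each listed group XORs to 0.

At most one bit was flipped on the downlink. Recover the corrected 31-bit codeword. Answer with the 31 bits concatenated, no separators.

s1 (pos 1,3,5,7,9,11,13,15,17,19,21,23,25,27,29,31): 1⊕1⊕1⊕1⊕1⊕0⊕0⊕0⊕0⊕1⊕1⊕0⊕0⊕1⊕0⊕0 = 0
s2 (pos 2,3,6,7,10,11,14,15,18,19,22,23,26,27,30,31): 0⊕1⊕1⊕1⊕1⊕0⊕1⊕0⊕0⊕1⊕1⊕0⊕0⊕1⊕1⊕0 = 1
s4 (pos 4,5,6,7,12,13,14,15,20,21,22,23,28,29,30,31): 0⊕1⊕1⊕1⊕0⊕0⊕1⊕0⊕0⊕1⊕1⊕0⊕0⊕0⊕1⊕0 = 1
s8 (pos 8,9,10,11,12,13,14,15,24,25,26,27,28,29,30,31): 1⊕1⊕1⊕0⊕0⊕0⊕1⊕0⊕0⊕0⊕0⊕1⊕0⊕0⊕1⊕0 = 0
s16 (pos 16,17,18,19,20,21,22,23,24,25,26,27,28,29,30,31): 1⊕0⊕0⊕1⊕0⊕1⊕1⊕0⊕0⊕0⊕0⊕1⊕0⊕0⊕1⊕0 = 0
Syndrome s16…s1 = 00110 → error at position 6.
Flip position 6: 1010111111000101001011000010010 → 1010101111000101001011000010010

1010101111000101001011000010010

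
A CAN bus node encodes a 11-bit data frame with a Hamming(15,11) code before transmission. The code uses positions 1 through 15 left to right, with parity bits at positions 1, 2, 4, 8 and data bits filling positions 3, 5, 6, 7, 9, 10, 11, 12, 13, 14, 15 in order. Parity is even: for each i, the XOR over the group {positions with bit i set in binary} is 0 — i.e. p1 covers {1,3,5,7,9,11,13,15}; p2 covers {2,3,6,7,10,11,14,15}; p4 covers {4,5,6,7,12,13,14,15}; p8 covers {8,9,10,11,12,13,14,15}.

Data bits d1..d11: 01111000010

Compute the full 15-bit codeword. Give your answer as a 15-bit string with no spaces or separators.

110011101000010

Place data at non-parity positions: p1 p2 0 p4 1 1 1 p8 1 0 0 0 0 1 0
p1 (pos 1,3,5,7,9,11,13,15): XOR of data positions = 0⊕1⊕1⊕1⊕0⊕0⊕0 = 1
p2 (pos 2,3,6,7,10,11,14,15): XOR of data positions = 0⊕1⊕1⊕0⊕0⊕1⊕0 = 1
p4 (pos 4,5,6,7,12,13,14,15): XOR of data positions = 1⊕1⊕1⊕0⊕0⊕1⊕0 = 0
p8 (pos 8,9,10,11,12,13,14,15): XOR of data positions = 1⊕0⊕0⊕0⊕0⊕1⊕0 = 0
Codeword: 110011101000010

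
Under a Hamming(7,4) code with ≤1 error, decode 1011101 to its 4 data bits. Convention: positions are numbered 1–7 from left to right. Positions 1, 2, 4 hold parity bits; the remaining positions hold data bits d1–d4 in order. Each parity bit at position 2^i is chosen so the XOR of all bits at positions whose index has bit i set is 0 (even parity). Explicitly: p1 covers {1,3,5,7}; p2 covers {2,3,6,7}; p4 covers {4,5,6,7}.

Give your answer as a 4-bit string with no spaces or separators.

s1 (pos 1,3,5,7): 1⊕1⊕1⊕1 = 0
s2 (pos 2,3,6,7): 0⊕1⊕0⊕1 = 0
s4 (pos 4,5,6,7): 1⊕1⊕0⊕1 = 1
Syndrome s4…s1 = 100 → error at position 4.
Flip position 4: 1011101 → 1010101
Read data bits from positions 3,5,6,7: 1101

1101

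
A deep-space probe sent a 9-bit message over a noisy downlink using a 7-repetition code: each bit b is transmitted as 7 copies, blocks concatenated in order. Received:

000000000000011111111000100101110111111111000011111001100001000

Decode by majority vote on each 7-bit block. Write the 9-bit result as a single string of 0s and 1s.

001011010

Block 1 (0000000): 0 ones → 0
Block 2 (0000001): 1 one → 0
Block 3 (1111111): 7 ones → 1
Block 4 (0001001): 2 ones → 0
Block 5 (0111011): 5 ones → 1
Block 6 (1111111): 7 ones → 1
Block 7 (0000111): 3 ones → 0
Block 8 (1100110): 4 ones → 1
Block 9 (0001000): 1 one → 0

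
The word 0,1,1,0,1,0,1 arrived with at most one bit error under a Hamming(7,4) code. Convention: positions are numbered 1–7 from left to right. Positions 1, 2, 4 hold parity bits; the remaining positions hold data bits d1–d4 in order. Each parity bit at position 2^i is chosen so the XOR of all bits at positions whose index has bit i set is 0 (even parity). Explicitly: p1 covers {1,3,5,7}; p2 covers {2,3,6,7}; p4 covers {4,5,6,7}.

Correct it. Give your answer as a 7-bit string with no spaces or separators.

0100101

s1 (pos 1,3,5,7): 0⊕1⊕1⊕1 = 1
s2 (pos 2,3,6,7): 1⊕1⊕0⊕1 = 1
s4 (pos 4,5,6,7): 0⊕1⊕0⊕1 = 0
Syndrome s4…s1 = 011 → error at position 3.
Flip position 3: 0110101 → 0100101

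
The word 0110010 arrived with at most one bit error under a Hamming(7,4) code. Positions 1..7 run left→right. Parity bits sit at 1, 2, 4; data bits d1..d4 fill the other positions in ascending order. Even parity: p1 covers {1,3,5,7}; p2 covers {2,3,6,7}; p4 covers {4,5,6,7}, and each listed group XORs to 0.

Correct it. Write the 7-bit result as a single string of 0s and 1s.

s1 (pos 1,3,5,7): 0⊕1⊕0⊕0 = 1
s2 (pos 2,3,6,7): 1⊕1⊕1⊕0 = 1
s4 (pos 4,5,6,7): 0⊕0⊕1⊕0 = 1
Syndrome s4…s1 = 111 → error at position 7.
Flip position 7: 0110010 → 0110011

0110011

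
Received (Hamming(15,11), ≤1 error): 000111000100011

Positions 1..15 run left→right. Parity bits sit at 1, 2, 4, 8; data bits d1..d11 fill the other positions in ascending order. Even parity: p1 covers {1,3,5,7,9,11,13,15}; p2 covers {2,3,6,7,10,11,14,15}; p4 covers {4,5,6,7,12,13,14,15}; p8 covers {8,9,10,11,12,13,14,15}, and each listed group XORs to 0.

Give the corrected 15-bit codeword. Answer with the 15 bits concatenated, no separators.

s1 (pos 1,3,5,7,9,11,13,15): 0⊕0⊕1⊕0⊕0⊕0⊕0⊕1 = 0
s2 (pos 2,3,6,7,10,11,14,15): 0⊕0⊕1⊕0⊕1⊕0⊕1⊕1 = 0
s4 (pos 4,5,6,7,12,13,14,15): 1⊕1⊕1⊕0⊕0⊕0⊕1⊕1 = 1
s8 (pos 8,9,10,11,12,13,14,15): 0⊕0⊕1⊕0⊕0⊕0⊕1⊕1 = 1
Syndrome s8…s1 = 1100 → error at position 12.
Flip position 12: 000111000100011 → 000111000101011

000111000101011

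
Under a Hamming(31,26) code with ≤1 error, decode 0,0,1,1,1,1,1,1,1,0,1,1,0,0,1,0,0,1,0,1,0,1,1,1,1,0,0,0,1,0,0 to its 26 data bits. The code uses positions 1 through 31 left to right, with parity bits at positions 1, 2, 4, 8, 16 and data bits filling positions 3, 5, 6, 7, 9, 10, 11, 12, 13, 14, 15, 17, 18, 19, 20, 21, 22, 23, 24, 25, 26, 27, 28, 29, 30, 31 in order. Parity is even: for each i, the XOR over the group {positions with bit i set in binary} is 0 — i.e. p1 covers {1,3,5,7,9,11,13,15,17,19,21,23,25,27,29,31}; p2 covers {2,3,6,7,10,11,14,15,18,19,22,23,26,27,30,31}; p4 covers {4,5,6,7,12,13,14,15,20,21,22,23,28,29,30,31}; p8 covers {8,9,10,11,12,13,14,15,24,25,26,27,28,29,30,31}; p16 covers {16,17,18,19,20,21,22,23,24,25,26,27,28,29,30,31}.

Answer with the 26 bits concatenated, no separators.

11111011001110101111000100

s1 (pos 1,3,5,7,9,11,13,15,17,19,21,23,25,27,29,31): 0⊕1⊕1⊕1⊕1⊕1⊕0⊕1⊕0⊕0⊕0⊕1⊕1⊕0⊕1⊕0 = 1
s2 (pos 2,3,6,7,10,11,14,15,18,19,22,23,26,27,30,31): 0⊕1⊕1⊕1⊕0⊕1⊕0⊕1⊕1⊕0⊕1⊕1⊕0⊕0⊕0⊕0 = 0
s4 (pos 4,5,6,7,12,13,14,15,20,21,22,23,28,29,30,31): 1⊕1⊕1⊕1⊕1⊕0⊕0⊕1⊕1⊕0⊕1⊕1⊕0⊕1⊕0⊕0 = 0
s8 (pos 8,9,10,11,12,13,14,15,24,25,26,27,28,29,30,31): 1⊕1⊕0⊕1⊕1⊕0⊕0⊕1⊕1⊕1⊕0⊕0⊕0⊕1⊕0⊕0 = 0
s16 (pos 16,17,18,19,20,21,22,23,24,25,26,27,28,29,30,31): 0⊕0⊕1⊕0⊕1⊕0⊕1⊕1⊕1⊕1⊕0⊕0⊕0⊕1⊕0⊕0 = 1
Syndrome s16…s1 = 10001 → error at position 17.
Flip position 17: 0011111110110010010101111000100 → 0011111110110010110101111000100
Read data bits from positions 3,5,6,7,9,10,11,12,13,14,15,17,18,19,20,21,22,23,24,25,26,27,28,29,30,31: 11111011001110101111000100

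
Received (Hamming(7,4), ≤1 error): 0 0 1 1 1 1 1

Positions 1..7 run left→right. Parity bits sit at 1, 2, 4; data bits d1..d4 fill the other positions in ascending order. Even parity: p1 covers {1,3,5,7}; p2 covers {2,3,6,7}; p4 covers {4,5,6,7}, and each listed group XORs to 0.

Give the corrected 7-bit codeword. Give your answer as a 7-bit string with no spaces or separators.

s1 (pos 1,3,5,7): 0⊕1⊕1⊕1 = 1
s2 (pos 2,3,6,7): 0⊕1⊕1⊕1 = 1
s4 (pos 4,5,6,7): 1⊕1⊕1⊕1 = 0
Syndrome s4…s1 = 011 → error at position 3.
Flip position 3: 0011111 → 0001111

0001111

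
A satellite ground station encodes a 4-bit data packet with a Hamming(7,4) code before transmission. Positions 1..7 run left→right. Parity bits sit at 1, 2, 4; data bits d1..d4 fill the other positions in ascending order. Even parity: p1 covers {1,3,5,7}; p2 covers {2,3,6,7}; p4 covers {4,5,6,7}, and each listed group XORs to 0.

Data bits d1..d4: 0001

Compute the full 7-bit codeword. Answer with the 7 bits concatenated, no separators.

1101001

Place data at non-parity positions: p1 p2 0 p4 0 0 1
p1 (pos 1,3,5,7): XOR of data positions = 0⊕0⊕1 = 1
p2 (pos 2,3,6,7): XOR of data positions = 0⊕0⊕1 = 1
p4 (pos 4,5,6,7): XOR of data positions = 0⊕0⊕1 = 1
Codeword: 1101001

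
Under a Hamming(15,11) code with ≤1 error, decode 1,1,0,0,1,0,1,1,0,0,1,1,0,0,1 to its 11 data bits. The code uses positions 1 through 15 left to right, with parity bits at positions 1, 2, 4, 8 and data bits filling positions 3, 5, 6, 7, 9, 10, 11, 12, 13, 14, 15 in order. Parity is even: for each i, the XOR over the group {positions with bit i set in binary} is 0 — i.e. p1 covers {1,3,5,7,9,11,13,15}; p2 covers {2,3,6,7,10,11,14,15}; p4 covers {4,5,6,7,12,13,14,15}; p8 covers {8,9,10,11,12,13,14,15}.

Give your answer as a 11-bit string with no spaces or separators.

s1 (pos 1,3,5,7,9,11,13,15): 1⊕0⊕1⊕1⊕0⊕1⊕0⊕1 = 1
s2 (pos 2,3,6,7,10,11,14,15): 1⊕0⊕0⊕1⊕0⊕1⊕0⊕1 = 0
s4 (pos 4,5,6,7,12,13,14,15): 0⊕1⊕0⊕1⊕1⊕0⊕0⊕1 = 0
s8 (pos 8,9,10,11,12,13,14,15): 1⊕0⊕0⊕1⊕1⊕0⊕0⊕1 = 0
Syndrome s8…s1 = 0001 → error at position 1.
Flip position 1: 110010110011001 → 010010110011001
Read data bits from positions 3,5,6,7,9,10,11,12,13,14,15: 01010011001

01010011001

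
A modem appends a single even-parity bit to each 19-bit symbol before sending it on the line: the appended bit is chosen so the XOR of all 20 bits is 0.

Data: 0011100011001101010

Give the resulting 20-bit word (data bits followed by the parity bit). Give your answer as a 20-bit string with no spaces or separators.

XOR of the 19 data bits: 0⊕0⊕1⊕1⊕1⊕0⊕0⊕0⊕1⊕1⊕0⊕0⊕1⊕1⊕0⊕1⊕0⊕1⊕0 = 1
Parity bit = 1 (so all 20 bits XOR to 0).

00111000110011010101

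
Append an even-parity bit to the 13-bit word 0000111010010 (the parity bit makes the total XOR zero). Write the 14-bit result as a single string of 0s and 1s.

00001110100101

XOR of the 13 data bits: 0⊕0⊕0⊕0⊕1⊕1⊕1⊕0⊕1⊕0⊕0⊕1⊕0 = 1
Parity bit = 1 (so all 14 bits XOR to 0).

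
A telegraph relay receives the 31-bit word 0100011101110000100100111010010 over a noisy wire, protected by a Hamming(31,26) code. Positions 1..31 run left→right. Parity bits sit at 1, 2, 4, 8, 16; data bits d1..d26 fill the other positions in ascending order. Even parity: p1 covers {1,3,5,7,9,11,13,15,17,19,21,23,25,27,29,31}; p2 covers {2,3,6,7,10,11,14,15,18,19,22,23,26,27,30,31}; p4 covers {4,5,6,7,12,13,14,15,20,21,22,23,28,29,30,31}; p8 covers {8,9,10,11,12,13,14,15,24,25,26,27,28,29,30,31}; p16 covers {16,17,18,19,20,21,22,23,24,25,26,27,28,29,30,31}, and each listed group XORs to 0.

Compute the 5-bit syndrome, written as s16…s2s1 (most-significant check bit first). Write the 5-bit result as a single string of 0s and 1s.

10000

s1 (pos 1,3,5,7,9,11,13,15,17,19,21,23,25,27,29,31): 0⊕0⊕0⊕1⊕0⊕1⊕0⊕0⊕1⊕0⊕0⊕1⊕1⊕1⊕0⊕0 = 0
s2 (pos 2,3,6,7,10,11,14,15,18,19,22,23,26,27,30,31): 1⊕0⊕1⊕1⊕1⊕1⊕0⊕0⊕0⊕0⊕0⊕1⊕0⊕1⊕1⊕0 = 0
s4 (pos 4,5,6,7,12,13,14,15,20,21,22,23,28,29,30,31): 0⊕0⊕1⊕1⊕1⊕0⊕0⊕0⊕1⊕0⊕0⊕1⊕0⊕0⊕1⊕0 = 0
s8 (pos 8,9,10,11,12,13,14,15,24,25,26,27,28,29,30,31): 1⊕0⊕1⊕1⊕1⊕0⊕0⊕0⊕1⊕1⊕0⊕1⊕0⊕0⊕1⊕0 = 0
s16 (pos 16,17,18,19,20,21,22,23,24,25,26,27,28,29,30,31): 0⊕1⊕0⊕0⊕1⊕0⊕0⊕1⊕1⊕1⊕0⊕1⊕0⊕0⊕1⊕0 = 1
Syndrome s16…s1 = 10000 → error at position 16.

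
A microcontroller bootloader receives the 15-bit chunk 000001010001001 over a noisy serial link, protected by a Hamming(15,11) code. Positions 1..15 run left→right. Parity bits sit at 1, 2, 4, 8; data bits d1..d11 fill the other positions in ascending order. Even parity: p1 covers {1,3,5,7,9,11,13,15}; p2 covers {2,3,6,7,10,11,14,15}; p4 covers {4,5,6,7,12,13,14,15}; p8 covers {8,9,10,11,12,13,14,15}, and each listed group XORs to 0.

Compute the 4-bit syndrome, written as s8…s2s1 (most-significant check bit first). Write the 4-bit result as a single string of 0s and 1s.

1101

s1 (pos 1,3,5,7,9,11,13,15): 0⊕0⊕0⊕0⊕0⊕0⊕0⊕1 = 1
s2 (pos 2,3,6,7,10,11,14,15): 0⊕0⊕1⊕0⊕0⊕0⊕0⊕1 = 0
s4 (pos 4,5,6,7,12,13,14,15): 0⊕0⊕1⊕0⊕1⊕0⊕0⊕1 = 1
s8 (pos 8,9,10,11,12,13,14,15): 1⊕0⊕0⊕0⊕1⊕0⊕0⊕1 = 1
Syndrome s8…s1 = 1101 → error at position 13.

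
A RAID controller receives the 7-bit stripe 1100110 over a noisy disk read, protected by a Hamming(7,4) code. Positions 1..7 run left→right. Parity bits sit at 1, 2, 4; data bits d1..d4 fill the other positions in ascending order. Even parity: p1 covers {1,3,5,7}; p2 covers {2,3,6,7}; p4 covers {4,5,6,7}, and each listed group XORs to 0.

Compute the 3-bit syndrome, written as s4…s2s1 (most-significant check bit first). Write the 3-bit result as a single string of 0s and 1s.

000

s1 (pos 1,3,5,7): 1⊕0⊕1⊕0 = 0
s2 (pos 2,3,6,7): 1⊕0⊕1⊕0 = 0
s4 (pos 4,5,6,7): 0⊕1⊕1⊕0 = 0
Syndrome s4…s1 = 000 → no error.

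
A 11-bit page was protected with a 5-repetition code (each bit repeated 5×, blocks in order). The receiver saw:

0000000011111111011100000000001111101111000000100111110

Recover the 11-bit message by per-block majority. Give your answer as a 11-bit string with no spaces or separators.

Block 1 (00000): 0 ones → 0
Block 2 (00011): 2 ones → 0
Block 3 (11111): 5 ones → 1
Block 4 (10111): 4 ones → 1
Block 5 (00000): 0 ones → 0
Block 6 (00000): 0 ones → 0
Block 7 (11111): 5 ones → 1
Block 8 (01111): 4 ones → 1
Block 9 (00000): 0 ones → 0
Block 10 (01001): 2 ones → 0
Block 11 (11110): 4 ones → 1

00110011001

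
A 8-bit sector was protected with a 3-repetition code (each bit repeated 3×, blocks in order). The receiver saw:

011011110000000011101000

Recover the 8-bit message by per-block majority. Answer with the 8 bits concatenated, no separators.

Block 1 (011): 2 ones → 1
Block 2 (011): 2 ones → 1
Block 3 (110): 2 ones → 1
Block 4 (000): 0 ones → 0
Block 5 (000): 0 ones → 0
Block 6 (011): 2 ones → 1
Block 7 (101): 2 ones → 1
Block 8 (000): 0 ones → 0

11100110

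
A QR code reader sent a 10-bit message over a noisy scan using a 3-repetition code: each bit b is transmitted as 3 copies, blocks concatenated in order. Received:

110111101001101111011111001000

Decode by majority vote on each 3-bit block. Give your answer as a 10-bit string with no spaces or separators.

Block 1 (110): 2 ones → 1
Block 2 (111): 3 ones → 1
Block 3 (101): 2 ones → 1
Block 4 (001): 1 one → 0
Block 5 (101): 2 ones → 1
Block 6 (111): 3 ones → 1
Block 7 (011): 2 ones → 1
Block 8 (111): 3 ones → 1
Block 9 (001): 1 one → 0
Block 10 (000): 0 ones → 0

1110111100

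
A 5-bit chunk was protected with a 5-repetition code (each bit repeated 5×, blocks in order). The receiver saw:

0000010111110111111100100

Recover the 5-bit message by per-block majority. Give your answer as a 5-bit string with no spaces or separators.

Block 1 (00000): 0 ones → 0
Block 2 (10111): 4 ones → 1
Block 3 (11011): 4 ones → 1
Block 4 (11111): 5 ones → 1
Block 5 (00100): 1 one → 0

01110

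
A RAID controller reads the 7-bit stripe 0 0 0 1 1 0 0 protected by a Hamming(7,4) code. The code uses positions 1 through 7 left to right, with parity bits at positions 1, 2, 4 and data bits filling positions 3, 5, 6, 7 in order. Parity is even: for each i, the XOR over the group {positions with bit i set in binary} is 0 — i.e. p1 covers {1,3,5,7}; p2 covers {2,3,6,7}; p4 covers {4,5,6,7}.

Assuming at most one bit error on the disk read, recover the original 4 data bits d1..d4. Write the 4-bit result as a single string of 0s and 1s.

s1 (pos 1,3,5,7): 0⊕0⊕1⊕0 = 1
s2 (pos 2,3,6,7): 0⊕0⊕0⊕0 = 0
s4 (pos 4,5,6,7): 1⊕1⊕0⊕0 = 0
Syndrome s4…s1 = 001 → error at position 1.
Flip position 1: 0001100 → 1001100
Read data bits from positions 3,5,6,7: 0100

0100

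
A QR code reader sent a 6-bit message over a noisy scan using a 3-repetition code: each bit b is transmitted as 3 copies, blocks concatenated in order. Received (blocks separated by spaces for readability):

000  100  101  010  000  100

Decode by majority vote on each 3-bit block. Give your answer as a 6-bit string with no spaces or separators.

001000

Block 1 (000): 0 ones → 0
Block 2 (100): 1 one → 0
Block 3 (101): 2 ones → 1
Block 4 (010): 1 one → 0
Block 5 (000): 0 ones → 0
Block 6 (100): 1 one → 0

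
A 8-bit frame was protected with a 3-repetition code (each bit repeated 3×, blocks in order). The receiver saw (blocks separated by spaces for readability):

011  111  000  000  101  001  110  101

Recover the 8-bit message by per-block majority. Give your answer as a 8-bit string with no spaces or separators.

Block 1 (011): 2 ones → 1
Block 2 (111): 3 ones → 1
Block 3 (000): 0 ones → 0
Block 4 (000): 0 ones → 0
Block 5 (101): 2 ones → 1
Block 6 (001): 1 one → 0
Block 7 (110): 2 ones → 1
Block 8 (101): 2 ones → 1

11001011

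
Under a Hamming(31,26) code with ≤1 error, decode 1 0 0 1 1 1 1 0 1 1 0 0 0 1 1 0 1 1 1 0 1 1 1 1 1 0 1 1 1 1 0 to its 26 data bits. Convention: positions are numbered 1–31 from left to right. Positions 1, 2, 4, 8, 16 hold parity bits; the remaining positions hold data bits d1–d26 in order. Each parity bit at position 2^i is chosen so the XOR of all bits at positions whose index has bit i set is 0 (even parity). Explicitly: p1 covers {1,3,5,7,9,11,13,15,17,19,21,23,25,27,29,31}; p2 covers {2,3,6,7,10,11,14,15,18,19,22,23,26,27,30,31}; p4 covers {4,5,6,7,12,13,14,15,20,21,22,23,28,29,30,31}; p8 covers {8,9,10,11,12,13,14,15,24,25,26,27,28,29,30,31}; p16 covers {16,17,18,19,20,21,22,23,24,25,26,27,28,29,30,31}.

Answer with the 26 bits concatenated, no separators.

01111100011111011111011110

s1 (pos 1,3,5,7,9,11,13,15,17,19,21,23,25,27,29,31): 1⊕0⊕1⊕1⊕1⊕0⊕0⊕1⊕1⊕1⊕1⊕1⊕1⊕1⊕1⊕0 = 0
s2 (pos 2,3,6,7,10,11,14,15,18,19,22,23,26,27,30,31): 0⊕0⊕1⊕1⊕1⊕0⊕1⊕1⊕1⊕1⊕1⊕1⊕0⊕1⊕1⊕0 = 1
s4 (pos 4,5,6,7,12,13,14,15,20,21,22,23,28,29,30,31): 1⊕1⊕1⊕1⊕0⊕0⊕1⊕1⊕0⊕1⊕1⊕1⊕1⊕1⊕1⊕0 = 0
s8 (pos 8,9,10,11,12,13,14,15,24,25,26,27,28,29,30,31): 0⊕1⊕1⊕0⊕0⊕0⊕1⊕1⊕1⊕1⊕0⊕1⊕1⊕1⊕1⊕0 = 0
s16 (pos 16,17,18,19,20,21,22,23,24,25,26,27,28,29,30,31): 0⊕1⊕1⊕1⊕0⊕1⊕1⊕1⊕1⊕1⊕0⊕1⊕1⊕1⊕1⊕0 = 0
Syndrome s16…s1 = 00010 → error at position 2.
Flip position 2: 1001111011000110111011111011110 → 1101111011000110111011111011110
Read data bits from positions 3,5,6,7,9,10,11,12,13,14,15,17,18,19,20,21,22,23,24,25,26,27,28,29,30,31: 01111100011111011111011110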